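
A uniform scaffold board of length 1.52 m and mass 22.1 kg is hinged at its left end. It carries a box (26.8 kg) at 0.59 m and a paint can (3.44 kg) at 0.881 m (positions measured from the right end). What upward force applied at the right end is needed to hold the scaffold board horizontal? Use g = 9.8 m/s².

F ≈ 283 N

About the left end:
Beam weight: 22.1 × 9.8 = 216.6 N down at 0.76 m → arm 0.76 m, τ = 216.6 × 0.76 = 164.6 N·m clockwise.
Box: 26.8 × 9.8 = 262.6 N down at 0.59 m → arm 0.93 m, τ = 262.6 × 0.93 = 244.2 N·m clockwise.
Paint can: 3.44 × 9.8 = 33.71 N down at 0.881 m → arm 0.639 m, τ = 33.71 × 0.639 = 21.54 N·m clockwise.
Net moment of the loads = 430.3 N·m clockwise.
The upward force F acts at the right end, arm 1.52 m, giving F × 1.52 counterclockwise.
Στ = 0 ⇒ F × 1.52 = 430.3 ⇒ F = 430.3 / 1.52 = 283 N.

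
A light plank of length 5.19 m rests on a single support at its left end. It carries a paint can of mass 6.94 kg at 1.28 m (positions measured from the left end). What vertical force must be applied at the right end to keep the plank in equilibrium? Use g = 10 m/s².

F ≈ 17.1 N

Take moments about the left end.
Paint can: 6.94 × 10 = 69.4 N down at 1.28 m → arm 1.28 m, τ = 69.4 × 1.28 = 88.83 N·m clockwise.
Net moment of the loads = 88.83 N·m clockwise.
The upward force F acts at the right end, arm 5.19 m, giving F × 5.19 counterclockwise.
Setting net torque to zero: F × 5.19 = 88.83 → F = 88.83 / 5.19 = 17.1 N.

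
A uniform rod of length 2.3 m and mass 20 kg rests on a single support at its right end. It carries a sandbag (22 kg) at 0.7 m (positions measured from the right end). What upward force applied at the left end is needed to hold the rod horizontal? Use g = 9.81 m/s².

Take moments about the right end.
Beam weight: 20 × 9.81 = 196.2 N down at 1.15 m → arm 1.15 m, τ = 196.2 × 1.15 = 225.6 N·m counterclockwise.
Sandbag: 22 × 9.81 = 215.8 N down at 0.7 m → arm 0.7 m, τ = 215.8 × 0.7 = 151.1 N·m counterclockwise.
Net moment of the loads = 376.7 N·m counterclockwise.
The upward force F acts at the left end, arm 2.3 m, giving F × 2.3 clockwise.
For rotational equilibrium, F × 2.3 = 376.7, so F = 376.7 / 2.3 = 164 N.

F ≈ 164 N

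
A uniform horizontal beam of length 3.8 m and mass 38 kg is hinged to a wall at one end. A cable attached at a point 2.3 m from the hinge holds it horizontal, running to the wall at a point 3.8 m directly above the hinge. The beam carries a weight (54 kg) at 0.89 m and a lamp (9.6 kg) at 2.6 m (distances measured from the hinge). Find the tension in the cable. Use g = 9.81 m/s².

Taking torques about the hinge:
Beam weight: 38 × 9.81 = 372.8 N down at 1.9 m → arm 1.9 m, τ = 372.8 × 1.9 = 708.3 N·m clockwise.
Weight: 54 × 9.81 = 529.7 N down at 0.89 m → arm 0.89 m, τ = 529.7 × 0.89 = 471.4 N·m clockwise.
Lamp: 9.6 × 9.81 = 94.18 N down at 2.6 m → arm 2.6 m, τ = 94.18 × 2.6 = 244.9 N·m clockwise.
Total clockwise load moment = 1425 N·m.
The cable tension T acts at 2.3 m; only its component perpendicular to the beam, T sinθ, produces torque. sinθ = h/√(h²+d²) = 3.8/√(3.8²+2.3²) = 0.8555.
Setting net torque to zero: T × 2.3 × 0.8555 = 1425 → T = 1425 / 1.968 = 724 N.

T ≈ 724 N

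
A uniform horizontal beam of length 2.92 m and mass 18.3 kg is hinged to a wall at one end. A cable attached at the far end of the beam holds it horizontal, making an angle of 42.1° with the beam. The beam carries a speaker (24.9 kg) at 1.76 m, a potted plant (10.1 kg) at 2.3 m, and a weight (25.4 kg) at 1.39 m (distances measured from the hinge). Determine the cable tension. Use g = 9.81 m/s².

Take moments about the hinge.
Beam weight: 18.3 × 9.81 = 179.5 N down at 1.46 m → arm 1.46 m, τ = 179.5 × 1.46 = 262.1 N·m clockwise.
Speaker: 24.9 × 9.81 = 244.3 N down at 1.76 m → arm 1.76 m, τ = 244.3 × 1.76 = 430 N·m clockwise.
Potted plant: 10.1 × 9.81 = 99.08 N down at 2.3 m → arm 2.3 m, τ = 99.08 × 2.3 = 227.9 N·m clockwise.
Weight: 25.4 × 9.81 = 249.2 N down at 1.39 m → arm 1.39 m, τ = 249.2 × 1.39 = 346.4 N·m clockwise.
Total clockwise load moment = 1266 N·m.
The cable tension T acts at 2.92 m; only its component perpendicular to the beam, T sinθ, produces torque. sin 42.1° = 0.6704.
Setting net torque to zero: T × 2.92 × 0.6704 = 1266 → T = 1266 / 1.958 = 647 N.

T ≈ 647 N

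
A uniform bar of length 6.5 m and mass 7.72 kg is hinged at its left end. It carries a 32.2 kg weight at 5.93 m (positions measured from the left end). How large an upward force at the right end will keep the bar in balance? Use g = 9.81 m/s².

Sum moments about the left end (the unknown pivot reaction has zero arm there).
Beam weight: 7.72 × 9.81 = 75.73 N down at 3.25 m → arm 3.25 m, τ = 75.73 × 3.25 = 246.1 N·m clockwise.
Weight: 32.2 × 9.81 = 315.9 N down at 5.93 m → arm 5.93 m, τ = 315.9 × 5.93 = 1873 N·m clockwise.
Net moment of the loads = 2119 N·m clockwise.
The upward force F acts at the right end, arm 6.5 m, giving F × 6.5 counterclockwise.
Balancing moments: F × 6.5 = 2119, giving F = 2119 / 6.5 = 326 N.

F ≈ 326 N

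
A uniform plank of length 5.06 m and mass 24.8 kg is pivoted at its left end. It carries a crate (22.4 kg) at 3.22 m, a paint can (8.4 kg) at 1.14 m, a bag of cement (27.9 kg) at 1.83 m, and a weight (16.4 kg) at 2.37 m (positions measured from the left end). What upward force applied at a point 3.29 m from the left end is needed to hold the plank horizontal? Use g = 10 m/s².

Choose the left end as the axis so the unknown pivot reaction has zero arm there.
Beam weight: 24.8 × 10 = 248 N down at 2.53 m → arm 2.53 m, τ = 248 × 2.53 = 627.4 N·m clockwise.
Crate: 22.4 × 10 = 224 N down at 3.22 m → arm 3.22 m, τ = 224 × 3.22 = 721.3 N·m clockwise.
Paint can: 8.4 × 10 = 84 N down at 1.14 m → arm 1.14 m, τ = 84 × 1.14 = 95.76 N·m clockwise.
Bag of cement: 27.9 × 10 = 279 N down at 1.83 m → arm 1.83 m, τ = 279 × 1.83 = 510.6 N·m clockwise.
Weight: 16.4 × 10 = 164 N down at 2.37 m → arm 2.37 m, τ = 164 × 2.37 = 388.7 N·m clockwise.
Net moment of the loads = 2344 N·m clockwise.
The upward force F acts at a point 3.29 m from the left end, arm 3.29 m, giving F × 3.29 counterclockwise.
Setting net torque to zero: F × 3.29 = 2344 → F = 2344 / 3.29 = 712 N.

F ≈ 712 N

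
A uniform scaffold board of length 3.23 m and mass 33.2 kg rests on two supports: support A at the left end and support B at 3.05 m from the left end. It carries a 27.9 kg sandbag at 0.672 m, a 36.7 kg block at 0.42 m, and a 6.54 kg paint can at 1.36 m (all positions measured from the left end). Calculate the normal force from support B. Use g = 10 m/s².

R_B ≈ 317 N

About support A:
Beam weight: 33.2 × 10 = 332 N down at 1.615 m → arm 1.615 m, τ = 332 × 1.615 = 536.2 N·m clockwise.
Sandbag: 27.9 × 10 = 279 N down at 0.672 m → arm 0.672 m, τ = 279 × 0.672 = 187.5 N·m clockwise.
Block: 36.7 × 10 = 367 N down at 0.42 m → arm 0.42 m, τ = 367 × 0.42 = 154.1 N·m clockwise.
Paint can: 6.54 × 10 = 65.4 N down at 1.36 m → arm 1.36 m, τ = 65.4 × 1.36 = 88.94 N·m clockwise.
Net load moment about support A = 966.7 N·m clockwise.
Reaction R at support B is upward at 3.05 m, arm 3.05 m → moment R × 3.05 counterclockwise.
For rotational equilibrium, R × 3.05 = 966.7, so R = 317 N.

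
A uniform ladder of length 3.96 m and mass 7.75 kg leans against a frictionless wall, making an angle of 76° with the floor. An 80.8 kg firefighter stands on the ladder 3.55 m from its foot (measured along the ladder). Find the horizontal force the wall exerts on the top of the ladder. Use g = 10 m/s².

N_wall ≈ 190 N

Taking torques about the foot of the ladder:
Ladder weight 7.75×10 = 77.5 N acts at 1.98 m along the ladder; its horizontal arm is 1.98·cos76° = 0.479 m → τ = 37.12 N·m clockwise.
Firefighter: 80.8×10 = 808 N at 3.55 m → arm 0.8588 m → τ = 693.9 N·m clockwise.
Wall normal N acts horizontally at the top; its moment arm is the height L sinθ = 3.96·sin76° = 3.842 m, counterclockwise.
Balancing moments: N × 3.842 = 731, giving N = 190 N.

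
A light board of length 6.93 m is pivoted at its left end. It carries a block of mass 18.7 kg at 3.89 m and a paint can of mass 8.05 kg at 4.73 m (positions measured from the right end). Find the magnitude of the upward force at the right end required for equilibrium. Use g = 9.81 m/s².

F ≈ 106 N

About the left end:
Block: 18.7 × 9.81 = 183.4 N down at 3.89 m → arm 3.04 m, τ = 183.4 × 3.04 = 557.5 N·m clockwise.
Paint can: 8.05 × 9.81 = 78.97 N down at 4.73 m → arm 2.2 m, τ = 78.97 × 2.2 = 173.7 N·m clockwise.
Net moment of the loads = 731.2 N·m clockwise.
The upward force F acts at the right end, arm 6.93 m, giving F × 6.93 counterclockwise.
Balancing moments: F × 6.93 = 731.2, giving F = 731.2 / 6.93 = 106 N.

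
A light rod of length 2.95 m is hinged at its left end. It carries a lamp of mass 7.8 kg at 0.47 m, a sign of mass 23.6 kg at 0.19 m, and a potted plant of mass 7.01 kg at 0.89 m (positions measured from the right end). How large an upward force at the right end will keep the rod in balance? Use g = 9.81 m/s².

About the left end:
Lamp: 7.8 × 9.81 = 76.52 N down at 0.47 m → arm 2.48 m, τ = 76.52 × 2.48 = 189.8 N·m clockwise.
Sign: 23.6 × 9.81 = 231.5 N down at 0.19 m → arm 2.76 m, τ = 231.5 × 2.76 = 638.9 N·m clockwise.
Potted plant: 7.01 × 9.81 = 68.77 N down at 0.89 m → arm 2.06 m, τ = 68.77 × 2.06 = 141.7 N·m clockwise.
Net moment of the loads = 970.4 N·m clockwise.
The upward force F acts at the right end, arm 2.95 m, giving F × 2.95 counterclockwise.
Balancing moments: F × 2.95 = 970.4, giving F = 970.4 / 2.95 = 329 N.

F ≈ 329 N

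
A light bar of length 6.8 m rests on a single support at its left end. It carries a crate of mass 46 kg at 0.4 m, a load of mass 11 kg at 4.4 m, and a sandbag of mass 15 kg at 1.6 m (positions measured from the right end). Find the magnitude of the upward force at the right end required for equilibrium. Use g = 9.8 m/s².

F ≈ 575 N

Taking torques about the left end:
Crate: 46 × 9.8 = 450.8 N down at 0.4 m → arm 6.4 m, τ = 450.8 × 6.4 = 2885 N·m clockwise.
Load: 11 × 9.8 = 107.8 N down at 4.4 m → arm 2.4 m, τ = 107.8 × 2.4 = 258.7 N·m clockwise.
Sandbag: 15 × 9.8 = 147 N down at 1.6 m → arm 5.2 m, τ = 147 × 5.2 = 764.4 N·m clockwise.
Net moment of the loads = 3908 N·m clockwise.
The upward force F acts at the right end, arm 6.8 m, giving F × 6.8 counterclockwise.
Balancing moments: F × 6.8 = 3908, giving F = 3908 / 6.8 = 575 N.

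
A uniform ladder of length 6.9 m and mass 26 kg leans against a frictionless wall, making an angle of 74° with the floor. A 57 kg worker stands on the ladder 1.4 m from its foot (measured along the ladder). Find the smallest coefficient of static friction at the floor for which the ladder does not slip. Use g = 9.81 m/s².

μ_min ≈ 0.0849

Sum moments about the foot of the ladder (the floor normal and friction both act there and drop out).
Ladder weight 26×9.81 = 255.1 N acts at 3.45 m along the ladder; its horizontal arm is 3.45·cos74° = 0.9509 m → τ = 242.6 N·m clockwise.
Worker: 57×9.81 = 559.2 N at 1.4 m → arm 0.3859 m → τ = 215.8 N·m clockwise.
Wall normal N acts horizontally at the top; its moment arm is the height L sinθ = 6.9·sin74° = 6.633 m, counterclockwise.
Στ = 0 ⇒ N × 6.633 = 458.4 ⇒ N = 69.11 N.
ΣFx = 0 ⇒ f = N_wall = 69.11 N. ΣFy = 0 ⇒ N_floor = 814.3 N.
μ_min = f / N_floor = 69.11 / 814.3 = 0.0849.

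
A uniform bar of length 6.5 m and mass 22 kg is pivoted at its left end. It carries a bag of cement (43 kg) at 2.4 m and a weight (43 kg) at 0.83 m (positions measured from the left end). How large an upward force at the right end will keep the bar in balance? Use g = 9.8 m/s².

Taking torques about the left end:
Beam weight: 22 × 9.8 = 215.6 N down at 3.25 m → arm 3.25 m, τ = 215.6 × 3.25 = 700.7 N·m clockwise.
Bag of cement: 43 × 9.8 = 421.4 N down at 2.4 m → arm 2.4 m, τ = 421.4 × 2.4 = 1011 N·m clockwise.
Weight: 43 × 9.8 = 421.4 N down at 0.83 m → arm 0.83 m, τ = 421.4 × 0.83 = 349.8 N·m clockwise.
Net moment of the loads = 2062 N·m clockwise.
The upward force F acts at the right end, arm 6.5 m, giving F × 6.5 counterclockwise.
Setting net torque to zero: F × 6.5 = 2062 → F = 2062 / 6.5 = 317 N.

F ≈ 317 N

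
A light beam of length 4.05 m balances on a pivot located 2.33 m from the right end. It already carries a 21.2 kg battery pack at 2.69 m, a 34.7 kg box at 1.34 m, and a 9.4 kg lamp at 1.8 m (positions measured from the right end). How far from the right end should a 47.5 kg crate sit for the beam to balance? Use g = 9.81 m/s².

Choose the pivot (at 2.33 m from the right end) as the axis so the support reaction has zero arm there.
Battery pack: 21.2 × 9.81 = 208 N down at 2.69 m → arm 0.36 m, τ = 208 × 0.36 = 74.88 N·m counterclockwise.
Box: 34.7 × 9.81 = 340.4 N down at 1.34 m → arm 0.99 m, τ = 340.4 × 0.99 = 337 N·m clockwise.
Lamp: 9.4 × 9.81 = 92.21 N down at 1.8 m → arm 0.53 m, τ = 92.21 × 0.53 = 48.87 N·m clockwise.
Net moment of existing loads = 311 N·m clockwise.
The crate weighs 47.5 × 9.81 = 466 N and must supply an equal counterclockwise moment, so its lever arm about the pivot is 311 / 466 = 0.667 m.
That puts it at 2.33 + 0.667 = 3 m from the right end.

x ≈ 3 m from the right end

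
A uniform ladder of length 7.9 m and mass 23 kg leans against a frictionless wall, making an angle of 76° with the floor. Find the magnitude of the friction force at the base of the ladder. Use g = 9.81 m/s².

Choose the foot of the ladder as the axis so the floor normal and friction both act there and drop out.
Ladder weight 23×9.81 = 225.6 N acts at 3.95 m along the ladder; its horizontal arm is 3.95·cos76° = 0.9556 m → τ = 215.6 N·m clockwise.
Wall normal N acts horizontally at the top; its moment arm is the height L sinθ = 7.9·sin76° = 7.665 m, counterclockwise.
Balancing moments: N × 7.665 = 215.6, giving N = 28.1 N.
ΣFx = 0: friction at the foot balances the wall's push, so f = N_wall = 28.1 N.

f ≈ 28.1 N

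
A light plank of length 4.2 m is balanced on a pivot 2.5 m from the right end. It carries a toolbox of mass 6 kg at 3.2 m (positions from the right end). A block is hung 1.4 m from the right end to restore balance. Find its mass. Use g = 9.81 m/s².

Take moments about the pivot (at 2.5 m from the right end).
Toolbox: 6 × 9.81 = 58.86 N down at 3.2 m → arm 0.7 m, τ = 58.86 × 0.7 = 41.2 N·m counterclockwise.
Net moment of known loads = 41.2 N·m counterclockwise.
An unknown mass m at 1.4 m has arm 1.1 m; its moment is m·g·1.1 clockwise.
Setting net torque to zero: m × 9.81 × 1.1 = 41.2 → m = 41.2 / (9.81 × 1.1) = 3.82 kg.

m ≈ 3.82 kg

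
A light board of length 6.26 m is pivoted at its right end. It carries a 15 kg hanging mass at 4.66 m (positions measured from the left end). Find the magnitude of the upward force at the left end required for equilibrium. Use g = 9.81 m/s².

F ≈ 37.6 N

Choose the right end as the axis so the unknown pivot reaction has zero arm there.
Hanging mass: 15 × 9.81 = 147.2 N down at 4.66 m → arm 1.6 m, τ = 147.2 × 1.6 = 235.5 N·m counterclockwise.
Net moment of the loads = 235.5 N·m counterclockwise.
The upward force F acts at the left end, arm 6.26 m, giving F × 6.26 clockwise.
Balancing moments: F × 6.26 = 235.5, giving F = 235.5 / 6.26 = 37.6 N.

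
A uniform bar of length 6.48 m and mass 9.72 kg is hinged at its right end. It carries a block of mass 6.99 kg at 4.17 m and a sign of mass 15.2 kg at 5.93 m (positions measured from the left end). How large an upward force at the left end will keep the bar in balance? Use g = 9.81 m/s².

F ≈ 84.8 N

Choose the right end as the axis so the unknown pivot reaction has zero arm there.
Beam weight: 9.72 × 9.81 = 95.35 N down at 3.24 m → arm 3.24 m, τ = 95.35 × 3.24 = 308.9 N·m counterclockwise.
Block: 6.99 × 9.81 = 68.57 N down at 4.17 m → arm 2.31 m, τ = 68.57 × 2.31 = 158.4 N·m counterclockwise.
Sign: 15.2 × 9.81 = 149.1 N down at 5.93 m → arm 0.55 m, τ = 149.1 × 0.55 = 82.01 N·m counterclockwise.
Net moment of the loads = 549.3 N·m counterclockwise.
The upward force F acts at the left end, arm 6.48 m, giving F × 6.48 clockwise.
Στ = 0 ⇒ F × 6.48 = 549.3 ⇒ F = 549.3 / 6.48 = 84.8 N.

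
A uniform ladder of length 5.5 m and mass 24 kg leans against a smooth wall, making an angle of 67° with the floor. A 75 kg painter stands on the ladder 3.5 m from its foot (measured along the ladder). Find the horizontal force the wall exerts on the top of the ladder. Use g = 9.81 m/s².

Taking torques about the foot of the ladder:
Ladder weight 24×9.81 = 235.4 N acts at 2.75 m along the ladder; its horizontal arm is 2.75·cos67° = 1.075 m → τ = 253.1 N·m clockwise.
Painter: 75×9.81 = 735.8 N at 3.5 m → arm 1.368 m → τ = 1007 N·m clockwise.
Wall normal N acts horizontally at the top; its moment arm is the height L sinθ = 5.5·sin67° = 5.063 m, counterclockwise.
For rotational equilibrium, N × 5.063 = 1260, so N = 249 N.

N_wall ≈ 249 N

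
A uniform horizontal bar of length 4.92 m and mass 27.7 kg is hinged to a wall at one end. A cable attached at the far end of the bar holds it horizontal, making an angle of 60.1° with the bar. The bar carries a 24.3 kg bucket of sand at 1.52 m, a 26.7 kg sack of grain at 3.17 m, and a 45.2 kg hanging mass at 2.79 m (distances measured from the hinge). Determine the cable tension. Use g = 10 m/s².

T ≈ 740 N

About the hinge:
Beam weight: 27.7 × 10 = 277 N down at 2.46 m → arm 2.46 m, τ = 277 × 2.46 = 681.4 N·m clockwise.
Bucket of sand: 24.3 × 10 = 243 N down at 1.52 m → arm 1.52 m, τ = 243 × 1.52 = 369.4 N·m clockwise.
Sack of grain: 26.7 × 10 = 267 N down at 3.17 m → arm 3.17 m, τ = 267 × 3.17 = 846.4 N·m clockwise.
Hanging mass: 45.2 × 10 = 452 N down at 2.79 m → arm 2.79 m, τ = 452 × 2.79 = 1261 N·m clockwise.
Total clockwise load moment = 3158 N·m.
The cable tension T acts at 4.92 m; only its component perpendicular to the bar, T sinθ, produces torque. sin 60.1° = 0.8669.
Στ = 0 ⇒ T × 4.92 × 0.8669 = 3158 ⇒ T = 3158 / 4.265 = 740 N.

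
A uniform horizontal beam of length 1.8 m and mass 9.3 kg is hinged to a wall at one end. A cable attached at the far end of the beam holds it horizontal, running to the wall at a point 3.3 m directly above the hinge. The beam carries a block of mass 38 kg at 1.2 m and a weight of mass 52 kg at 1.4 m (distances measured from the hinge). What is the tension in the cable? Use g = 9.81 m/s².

T ≈ 787 N

Choose the hinge as the axis so the unknown hinge reaction has zero arm there.
Beam weight: 9.3 × 9.81 = 91.23 N down at 0.9 m → arm 0.9 m, τ = 91.23 × 0.9 = 82.11 N·m clockwise.
Block: 38 × 9.81 = 372.8 N down at 1.2 m → arm 1.2 m, τ = 372.8 × 1.2 = 447.4 N·m clockwise.
Weight: 52 × 9.81 = 510.1 N down at 1.4 m → arm 1.4 m, τ = 510.1 × 1.4 = 714.1 N·m clockwise.
Total clockwise load moment = 1244 N·m.
The cable tension T acts at 1.8 m; only its component perpendicular to the beam, T sinθ, produces torque. sinθ = h/√(h²+d²) = 3.3/√(3.3²+1.8²) = 0.8779.
Στ = 0 ⇒ T × 1.8 × 0.8779 = 1244 ⇒ T = 1244 / 1.58 = 787 N.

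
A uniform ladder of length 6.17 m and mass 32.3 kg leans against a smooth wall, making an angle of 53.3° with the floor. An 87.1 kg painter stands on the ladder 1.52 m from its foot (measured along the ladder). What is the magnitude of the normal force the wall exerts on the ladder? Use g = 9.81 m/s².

N_wall ≈ 275 N

Taking torques about the foot of the ladder:
Ladder weight 32.3×9.81 = 316.9 N acts at 3.085 m along the ladder; its horizontal arm is 3.085·cos53.3° = 1.844 m → τ = 584.4 N·m clockwise.
Painter: 87.1×9.81 = 854.5 N at 1.52 m → arm 0.9084 m → τ = 776.2 N·m clockwise.
Wall normal N acts horizontally at the top; its moment arm is the height L sinθ = 6.17·sin53.3° = 4.947 m, counterclockwise.
For rotational equilibrium, N × 4.947 = 1361, so N = 275 N.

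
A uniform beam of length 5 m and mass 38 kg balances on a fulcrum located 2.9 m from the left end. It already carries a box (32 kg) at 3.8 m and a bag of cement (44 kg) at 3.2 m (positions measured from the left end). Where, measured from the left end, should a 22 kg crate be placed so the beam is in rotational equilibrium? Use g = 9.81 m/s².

x ≈ 1.68 m from the left end

About the fulcrum (at 2.9 m from the left end):
Beam weight: 38 × 9.81 = 372.8 N down at 2.5 m → arm 0.4 m, τ = 372.8 × 0.4 = 149.1 N·m counterclockwise.
Box: 32 × 9.81 = 313.9 N down at 3.8 m → arm 0.9 m, τ = 313.9 × 0.9 = 282.5 N·m clockwise.
Bag of cement: 44 × 9.81 = 431.6 N down at 3.2 m → arm 0.3 m, τ = 431.6 × 0.3 = 129.5 N·m clockwise.
Net moment of existing loads = 262.9 N·m clockwise.
The crate weighs 22 × 9.81 = 215.8 N and must supply an equal counterclockwise moment, so its lever arm about the fulcrum is 262.9 / 215.8 = 1.22 m.
That puts it at 2.9 − 1.22 = 1.68 m from the left end.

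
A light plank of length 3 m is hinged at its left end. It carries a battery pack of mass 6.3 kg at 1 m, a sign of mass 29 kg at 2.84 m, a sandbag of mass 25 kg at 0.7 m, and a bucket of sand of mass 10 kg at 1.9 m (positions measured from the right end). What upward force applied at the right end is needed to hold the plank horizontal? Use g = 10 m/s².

F ≈ 286 N

Sum moments about the left end (the unknown pivot reaction has zero arm there).
Battery pack: 6.3 × 10 = 63 N down at 1 m → arm 2 m, τ = 63 × 2 = 126 N·m clockwise.
Sign: 29 × 10 = 290 N down at 2.84 m → arm 0.16 m, τ = 290 × 0.16 = 46.4 N·m clockwise.
Sandbag: 25 × 10 = 250 N down at 0.7 m → arm 2.3 m, τ = 250 × 2.3 = 575 N·m clockwise.
Bucket of sand: 10 × 10 = 100 N down at 1.9 m → arm 1.1 m, τ = 100 × 1.1 = 110 N·m clockwise.
Net moment of the loads = 857.4 N·m clockwise.
The upward force F acts at the right end, arm 3 m, giving F × 3 counterclockwise.
Setting net torque to zero: F × 3 = 857.4 → F = 857.4 / 3 = 286 N.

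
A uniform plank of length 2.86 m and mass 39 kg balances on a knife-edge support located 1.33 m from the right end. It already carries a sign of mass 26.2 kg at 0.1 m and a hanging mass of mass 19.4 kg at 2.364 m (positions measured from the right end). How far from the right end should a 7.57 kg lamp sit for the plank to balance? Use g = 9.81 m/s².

x ≈ 2.42 m from the right end

Take moments about the knife-edge support (at 1.33 m from the right end).
Beam weight: 39 × 9.81 = 382.6 N down at 1.43 m → arm 0.1 m, τ = 382.6 × 0.1 = 38.26 N·m counterclockwise.
Sign: 26.2 × 9.81 = 257 N down at 0.1 m → arm 1.23 m, τ = 257 × 1.23 = 316.1 N·m clockwise.
Hanging mass: 19.4 × 9.81 = 190.3 N down at 2.364 m → arm 1.034 m, τ = 190.3 × 1.034 = 196.8 N·m counterclockwise.
Net moment of existing loads = 81.04 N·m clockwise.
The lamp weighs 7.57 × 9.81 = 74.26 N and must supply an equal counterclockwise moment, so its lever arm about the knife-edge support is 81.04 / 74.26 = 1.09 m.
That puts it at 1.33 + 1.09 = 2.42 m from the right end.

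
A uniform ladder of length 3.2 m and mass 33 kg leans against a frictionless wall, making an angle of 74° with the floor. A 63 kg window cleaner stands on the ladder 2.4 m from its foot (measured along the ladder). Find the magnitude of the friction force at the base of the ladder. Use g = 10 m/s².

f ≈ 183 N

About the foot of the ladder:
Ladder weight 33×10 = 330 N acts at 1.6 m along the ladder; its horizontal arm is 1.6·cos74° = 0.441 m → τ = 145.5 N·m clockwise.
Window cleaner: 63×10 = 630 N at 2.4 m → arm 0.6615 m → τ = 416.7 N·m clockwise.
Wall normal N acts horizontally at the top; its moment arm is the height L sinθ = 3.2·sin74° = 3.076 m, counterclockwise.
Στ = 0 ⇒ N × 3.076 = 562.2 ⇒ N = 183 N.
ΣFx = 0: friction at the foot balances the wall's push, so f = N_wall = 183 N.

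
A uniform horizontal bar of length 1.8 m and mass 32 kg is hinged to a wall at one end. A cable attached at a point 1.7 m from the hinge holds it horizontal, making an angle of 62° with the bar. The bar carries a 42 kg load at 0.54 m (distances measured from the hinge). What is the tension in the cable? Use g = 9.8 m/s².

About the hinge:
Beam weight: 32 × 9.8 = 313.6 N down at 0.9 m → arm 0.9 m, τ = 313.6 × 0.9 = 282.2 N·m clockwise.
Load: 42 × 9.8 = 411.6 N down at 0.54 m → arm 0.54 m, τ = 411.6 × 0.54 = 222.3 N·m clockwise.
Total clockwise load moment = 504.5 N·m.
The cable tension T acts at 1.7 m; only its component perpendicular to the bar, T sinθ, produces torque. sin 62° = 0.8829.
Στ = 0 ⇒ T × 1.7 × 0.8829 = 504.5 ⇒ T = 504.5 / 1.501 = 336 N.

T ≈ 336 N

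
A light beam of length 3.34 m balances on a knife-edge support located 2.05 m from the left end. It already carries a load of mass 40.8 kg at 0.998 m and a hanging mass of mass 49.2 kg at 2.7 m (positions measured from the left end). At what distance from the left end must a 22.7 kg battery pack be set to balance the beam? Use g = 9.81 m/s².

x ≈ 2.53 m from the left end

Take moments about the knife-edge support (at 2.05 m from the left end).
Load: 40.8 × 9.81 = 400.2 N down at 0.998 m → arm 1.052 m, τ = 400.2 × 1.052 = 421 N·m counterclockwise.
Hanging mass: 49.2 × 9.81 = 482.7 N down at 2.7 m → arm 0.65 m, τ = 482.7 × 0.65 = 313.8 N·m clockwise.
Net moment of existing loads = 107.2 N·m counterclockwise.
The battery pack weighs 22.7 × 9.81 = 222.7 N and must supply an equal clockwise moment, so its lever arm about the knife-edge support is 107.2 / 222.7 = 0.481 m.
That puts it at 2.05 + 0.481 = 2.53 m from the left end.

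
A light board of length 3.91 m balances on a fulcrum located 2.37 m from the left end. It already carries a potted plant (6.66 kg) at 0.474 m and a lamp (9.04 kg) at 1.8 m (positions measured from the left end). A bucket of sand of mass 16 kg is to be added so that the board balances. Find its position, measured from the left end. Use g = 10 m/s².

Choose the fulcrum (at 2.37 m from the left end) as the axis so the support reaction has zero arm there.
Potted plant: 6.66 × 10 = 66.6 N down at 0.474 m → arm 1.896 m, τ = 66.6 × 1.896 = 126.3 N·m counterclockwise.
Lamp: 9.04 × 10 = 90.4 N down at 1.8 m → arm 0.57 m, τ = 90.4 × 0.57 = 51.53 N·m counterclockwise.
Net moment of existing loads = 177.8 N·m counterclockwise.
The bucket of sand weighs 16 × 10 = 160 N and must supply an equal clockwise moment, so its lever arm about the fulcrum is 177.8 / 160 = 1.11 m.
That puts it at 2.37 + 1.11 = 3.48 m from the left end.

x ≈ 3.48 m from the left end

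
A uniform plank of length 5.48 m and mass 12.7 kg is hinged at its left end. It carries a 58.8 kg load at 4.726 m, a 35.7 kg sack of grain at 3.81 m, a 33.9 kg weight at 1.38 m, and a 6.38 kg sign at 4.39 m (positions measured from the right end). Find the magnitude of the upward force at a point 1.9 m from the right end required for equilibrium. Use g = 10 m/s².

F ≈ 795 N

Choose the left end as the axis so the unknown pivot reaction has zero arm there.
Beam weight: 12.7 × 10 = 127 N down at 2.74 m → arm 2.74 m, τ = 127 × 2.74 = 348 N·m clockwise.
Load: 58.8 × 10 = 588 N down at 4.726 m → arm 0.754 m, τ = 588 × 0.754 = 443.4 N·m clockwise.
Sack of grain: 35.7 × 10 = 357 N down at 3.81 m → arm 1.67 m, τ = 357 × 1.67 = 596.2 N·m clockwise.
Weight: 33.9 × 10 = 339 N down at 1.38 m → arm 4.1 m, τ = 339 × 4.1 = 1390 N·m clockwise.
Sign: 6.38 × 10 = 63.8 N down at 4.39 m → arm 1.09 m, τ = 63.8 × 1.09 = 69.54 N·m clockwise.
Net moment of the loads = 2847 N·m clockwise.
The upward force F acts at a point 1.9 m from the right end, arm 3.58 m, giving F × 3.58 counterclockwise.
Στ = 0 ⇒ F × 3.58 = 2847 ⇒ F = 2847 / 3.58 = 795 N.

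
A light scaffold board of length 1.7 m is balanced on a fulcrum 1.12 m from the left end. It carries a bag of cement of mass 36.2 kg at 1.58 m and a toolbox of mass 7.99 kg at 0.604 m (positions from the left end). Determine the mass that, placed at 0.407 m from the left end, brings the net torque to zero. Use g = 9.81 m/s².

m ≈ 17.6 kg

About the fulcrum (at 1.12 m from the left end):
Bag of cement: 36.2 × 9.81 = 355.1 N down at 1.58 m → arm 0.46 m, τ = 355.1 × 0.46 = 163.3 N·m clockwise.
Toolbox: 7.99 × 9.81 = 78.38 N down at 0.604 m → arm 0.516 m, τ = 78.38 × 0.516 = 40.44 N·m counterclockwise.
Net moment of known loads = 122.9 N·m clockwise.
An unknown mass m at 0.407 m has arm 0.713 m; its moment is m·g·0.713 counterclockwise.
For rotational equilibrium, m × 9.81 × 0.713 = 122.9, so m = 122.9 / (9.81 × 0.713) = 17.6 kg.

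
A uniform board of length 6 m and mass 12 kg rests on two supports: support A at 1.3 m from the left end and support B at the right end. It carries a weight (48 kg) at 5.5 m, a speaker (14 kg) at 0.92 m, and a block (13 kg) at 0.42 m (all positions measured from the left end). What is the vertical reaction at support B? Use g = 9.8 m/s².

Taking torques about support A:
Beam weight: 12 × 9.8 = 117.6 N down at 3 m → arm 1.7 m, τ = 117.6 × 1.7 = 199.9 N·m clockwise.
Weight: 48 × 9.8 = 470.4 N down at 5.5 m → arm 4.2 m, τ = 470.4 × 4.2 = 1976 N·m clockwise.
Speaker: 14 × 9.8 = 137.2 N down at 0.92 m → arm 0.38 m, τ = 137.2 × 0.38 = 52.14 N·m counterclockwise.
Block: 13 × 9.8 = 127.4 N down at 0.42 m → arm 0.88 m, τ = 127.4 × 0.88 = 112.1 N·m counterclockwise.
Net load moment about support A = 2012 N·m clockwise.
Reaction R at support B is upward at 6 m, arm 4.7 m → moment R × 4.7 counterclockwise.
Setting net torque to zero: R × 4.7 = 2012 → R = 428 N.

R_B ≈ 428 N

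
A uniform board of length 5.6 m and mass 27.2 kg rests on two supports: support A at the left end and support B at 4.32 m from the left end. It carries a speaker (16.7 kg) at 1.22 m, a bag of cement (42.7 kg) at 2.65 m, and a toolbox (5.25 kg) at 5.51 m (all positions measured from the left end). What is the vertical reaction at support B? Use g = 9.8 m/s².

R_B ≈ 541 N

About support A:
Beam weight: 27.2 × 9.8 = 266.6 N down at 2.8 m → arm 2.8 m, τ = 266.6 × 2.8 = 746.5 N·m clockwise.
Speaker: 16.7 × 9.8 = 163.7 N down at 1.22 m → arm 1.22 m, τ = 163.7 × 1.22 = 199.7 N·m clockwise.
Bag of cement: 42.7 × 9.8 = 418.5 N down at 2.65 m → arm 2.65 m, τ = 418.5 × 2.65 = 1109 N·m clockwise.
Toolbox: 5.25 × 9.8 = 51.45 N down at 5.51 m → arm 5.51 m, τ = 51.45 × 5.51 = 283.5 N·m clockwise.
Net load moment about support A = 2339 N·m clockwise.
Reaction R at support B is upward at 4.32 m, arm 4.32 m → moment R × 4.32 counterclockwise.
Στ = 0 ⇒ R × 4.32 = 2339 ⇒ R = 541 N.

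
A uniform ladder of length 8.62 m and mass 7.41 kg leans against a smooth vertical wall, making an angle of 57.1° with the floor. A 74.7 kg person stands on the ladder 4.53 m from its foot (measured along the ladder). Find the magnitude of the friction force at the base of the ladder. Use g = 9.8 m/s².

Sum moments about the foot of the ladder (the floor normal and friction both act there and drop out).
Ladder weight 7.41×9.8 = 72.62 N acts at 4.31 m along the ladder; its horizontal arm is 4.31·cos57.1° = 2.341 m → τ = 170 N·m clockwise.
Person: 74.7×9.8 = 732.1 N at 4.53 m → arm 2.461 m → τ = 1802 N·m clockwise.
Wall normal N acts horizontally at the top; its moment arm is the height L sinθ = 8.62·sin57.1° = 7.238 m, counterclockwise.
For rotational equilibrium, N × 7.238 = 1972, so N = 272 N.
ΣFx = 0: friction at the foot balances the wall's push, so f = N_wall = 272 N.

f ≈ 272 N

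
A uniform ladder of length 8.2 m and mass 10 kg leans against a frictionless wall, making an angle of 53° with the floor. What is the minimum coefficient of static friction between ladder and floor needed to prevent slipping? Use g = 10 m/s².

μ_min ≈ 0.377

Sum moments about the foot of the ladder (the floor normal and friction both act there and drop out).
Ladder weight 10×10 = 100 N acts at 4.1 m along the ladder; its horizontal arm is 4.1·cos53° = 2.467 m → τ = 246.7 N·m clockwise.
Wall normal N acts horizontally at the top; its moment arm is the height L sinθ = 8.2·sin53° = 6.549 m, counterclockwise.
For rotational equilibrium, N × 6.549 = 246.7, so N = 37.67 N.
ΣFx = 0 ⇒ f = N_wall = 37.67 N. ΣFy = 0 ⇒ N_floor = 100 N.
μ_min = f / N_floor = 37.67 / 100 = 0.377.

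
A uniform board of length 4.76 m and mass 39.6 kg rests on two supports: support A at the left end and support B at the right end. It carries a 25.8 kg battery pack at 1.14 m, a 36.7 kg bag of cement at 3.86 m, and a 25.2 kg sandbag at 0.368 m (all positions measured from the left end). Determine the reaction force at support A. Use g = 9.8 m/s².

Sum moments about support B (its reaction then has zero moment arm).
Beam weight: 39.6 × 9.8 = 388.1 N down at 2.38 m → arm 2.38 m, τ = 388.1 × 2.38 = 923.7 N·m counterclockwise.
Battery pack: 25.8 × 9.8 = 252.8 N down at 1.14 m → arm 3.62 m, τ = 252.8 × 3.62 = 915.1 N·m counterclockwise.
Bag of cement: 36.7 × 9.8 = 359.7 N down at 3.86 m → arm 0.9 m, τ = 359.7 × 0.9 = 323.7 N·m counterclockwise.
Sandbag: 25.2 × 9.8 = 247 N down at 0.368 m → arm 4.392 m, τ = 247 × 4.392 = 1085 N·m counterclockwise.
Net load moment about support B = 3248 N·m counterclockwise.
Reaction R at support A is upward at 0 m, arm 4.76 m → moment R × 4.76 clockwise.
Balancing moments: R × 4.76 = 3248, giving R = 682 N.

R_A ≈ 682 N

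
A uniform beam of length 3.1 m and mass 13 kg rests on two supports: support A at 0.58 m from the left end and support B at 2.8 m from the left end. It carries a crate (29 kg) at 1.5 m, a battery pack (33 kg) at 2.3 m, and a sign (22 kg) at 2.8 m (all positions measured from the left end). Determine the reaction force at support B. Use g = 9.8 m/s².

Taking torques about support A:
Beam weight: 13 × 9.8 = 127.4 N down at 1.55 m → arm 0.97 m, τ = 127.4 × 0.97 = 123.6 N·m clockwise.
Crate: 29 × 9.8 = 284.2 N down at 1.5 m → arm 0.92 m, τ = 284.2 × 0.92 = 261.5 N·m clockwise.
Battery pack: 33 × 9.8 = 323.4 N down at 2.3 m → arm 1.72 m, τ = 323.4 × 1.72 = 556.2 N·m clockwise.
Sign: 22 × 9.8 = 215.6 N down at 2.8 m → arm 2.22 m, τ = 215.6 × 2.22 = 478.6 N·m clockwise.
Net load moment about support A = 1420 N·m clockwise.
Reaction R at support B is upward at 2.8 m, arm 2.22 m → moment R × 2.22 counterclockwise.
Balancing moments: R × 2.22 = 1420, giving R = 640 N.

R_B ≈ 640 N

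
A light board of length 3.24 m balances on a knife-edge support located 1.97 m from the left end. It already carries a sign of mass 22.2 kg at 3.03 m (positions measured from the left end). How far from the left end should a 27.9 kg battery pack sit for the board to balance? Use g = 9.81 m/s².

Choose the knife-edge support (at 1.97 m from the left end) as the axis so the support reaction has zero arm there.
Sign: 22.2 × 9.81 = 217.8 N down at 3.03 m → arm 1.06 m, τ = 217.8 × 1.06 = 230.9 N·m clockwise.
Net moment of existing loads = 230.9 N·m clockwise.
The battery pack weighs 27.9 × 9.81 = 273.7 N and must supply an equal counterclockwise moment, so its lever arm about the knife-edge support is 230.9 / 273.7 = 0.844 m.
That puts it at 1.97 − 0.844 = 1.13 m from the left end.

x ≈ 1.13 m from the left end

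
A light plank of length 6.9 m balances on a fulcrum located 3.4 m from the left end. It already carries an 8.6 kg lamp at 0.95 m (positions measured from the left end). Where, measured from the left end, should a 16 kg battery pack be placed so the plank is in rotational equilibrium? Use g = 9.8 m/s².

Take moments about the fulcrum (at 3.4 m from the left end).
Lamp: 8.6 × 9.8 = 84.28 N down at 0.95 m → arm 2.45 m, τ = 84.28 × 2.45 = 206.5 N·m counterclockwise.
Net moment of existing loads = 206.5 N·m counterclockwise.
The battery pack weighs 16 × 9.8 = 156.8 N and must supply an equal clockwise moment, so its lever arm about the fulcrum is 206.5 / 156.8 = 1.32 m.
That puts it at 3.4 + 1.32 = 4.72 m from the left end.

x ≈ 4.72 m from the left end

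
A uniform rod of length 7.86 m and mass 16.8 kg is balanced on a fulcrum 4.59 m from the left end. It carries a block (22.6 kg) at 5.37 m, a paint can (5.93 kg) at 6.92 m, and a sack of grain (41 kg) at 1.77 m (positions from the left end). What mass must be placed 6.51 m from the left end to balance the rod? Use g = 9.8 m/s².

About the fulcrum (at 4.59 m from the left end):
Beam weight: 16.8 × 9.8 = 164.6 N down at 3.93 m → arm 0.66 m, τ = 164.6 × 0.66 = 108.6 N·m counterclockwise.
Block: 22.6 × 9.8 = 221.5 N down at 5.37 m → arm 0.78 m, τ = 221.5 × 0.78 = 172.8 N·m clockwise.
Paint can: 5.93 × 9.8 = 58.11 N down at 6.92 m → arm 2.33 m, τ = 58.11 × 2.33 = 135.4 N·m clockwise.
Sack of grain: 41 × 9.8 = 401.8 N down at 1.77 m → arm 2.82 m, τ = 401.8 × 2.82 = 1133 N·m counterclockwise.
Net moment of known loads = 933.4 N·m counterclockwise.
An unknown mass m at 6.51 m has arm 1.92 m; its moment is m·g·1.92 clockwise.
Balancing moments: m × 9.8 × 1.92 = 933.4, giving m = 933.4 / (9.8 × 1.92) = 49.6 kg.

m ≈ 49.6 kg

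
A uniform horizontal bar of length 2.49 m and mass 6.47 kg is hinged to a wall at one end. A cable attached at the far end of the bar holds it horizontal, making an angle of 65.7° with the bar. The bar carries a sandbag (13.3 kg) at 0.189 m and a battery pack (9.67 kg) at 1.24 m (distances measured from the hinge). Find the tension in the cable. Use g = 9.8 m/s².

Taking torques about the hinge:
Beam weight: 6.47 × 9.8 = 63.41 N down at 1.245 m → arm 1.245 m, τ = 63.41 × 1.245 = 78.95 N·m clockwise.
Sandbag: 13.3 × 9.8 = 130.3 N down at 0.189 m → arm 0.189 m, τ = 130.3 × 0.189 = 24.63 N·m clockwise.
Battery pack: 9.67 × 9.8 = 94.77 N down at 1.24 m → arm 1.24 m, τ = 94.77 × 1.24 = 117.5 N·m clockwise.
Total clockwise load moment = 221.1 N·m.
The cable tension T acts at 2.49 m; only its component perpendicular to the bar, T sinθ, produces torque. sin 65.7° = 0.9114.
For rotational equilibrium, T × 2.49 × 0.9114 = 221.1, so T = 221.1 / 2.269 = 97.4 N.

T ≈ 97.4 N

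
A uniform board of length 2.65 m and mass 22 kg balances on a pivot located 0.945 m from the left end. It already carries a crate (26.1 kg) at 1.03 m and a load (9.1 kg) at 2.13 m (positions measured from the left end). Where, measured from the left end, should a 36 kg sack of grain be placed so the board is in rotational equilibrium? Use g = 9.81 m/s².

Taking torques about the pivot (at 0.945 m from the left end):
Beam weight: 22 × 9.81 = 215.8 N down at 1.325 m → arm 0.38 m, τ = 215.8 × 0.38 = 82 N·m clockwise.
Crate: 26.1 × 9.81 = 256 N down at 1.03 m → arm 0.085 m, τ = 256 × 0.085 = 21.76 N·m clockwise.
Load: 9.1 × 9.81 = 89.27 N down at 2.13 m → arm 1.185 m, τ = 89.27 × 1.185 = 105.8 N·m clockwise.
Net moment of existing loads = 209.6 N·m clockwise.
The sack of grain weighs 36 × 9.81 = 353.2 N and must supply an equal counterclockwise moment, so its lever arm about the pivot is 209.6 / 353.2 = 0.593 m.
That puts it at 0.945 − 0.593 = 0.352 m from the left end.

x ≈ 0.352 m from the left end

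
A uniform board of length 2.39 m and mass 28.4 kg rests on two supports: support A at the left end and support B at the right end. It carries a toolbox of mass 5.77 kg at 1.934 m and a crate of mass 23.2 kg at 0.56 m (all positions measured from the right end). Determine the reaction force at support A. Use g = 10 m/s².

Choose support B as the axis so its reaction then has zero moment arm.
Beam weight: 28.4 × 10 = 284 N down at 1.195 m → arm 1.195 m, τ = 284 × 1.195 = 339.4 N·m counterclockwise.
Toolbox: 5.77 × 10 = 57.7 N down at 1.934 m → arm 1.934 m, τ = 57.7 × 1.934 = 111.6 N·m counterclockwise.
Crate: 23.2 × 10 = 232 N down at 0.56 m → arm 0.56 m, τ = 232 × 0.56 = 129.9 N·m counterclockwise.
Net load moment about support B = 580.9 N·m counterclockwise.
Reaction R at support A is upward at 2.39 m, arm 2.39 m → moment R × 2.39 clockwise.
Setting net torque to zero: R × 2.39 = 580.9 → R = 243 N.

R_A ≈ 243 N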